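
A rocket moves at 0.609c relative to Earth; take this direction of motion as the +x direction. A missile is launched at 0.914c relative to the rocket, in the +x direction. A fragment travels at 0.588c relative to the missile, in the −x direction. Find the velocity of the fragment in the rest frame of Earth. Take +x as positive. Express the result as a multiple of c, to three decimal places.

+0.919c

Apply u = (u' + v)/(1 + u'v/c²) successively, working outward toward Earth.
Start: velocity of the rocket relative to Earth = 0.6090c.
Compose with the missile (u' = 0.914 in the rocket frame): u_1 = (0.914 + 0.609) / (1 + 0.914·0.609) = 1.5230/1.5566 = 0.9784.
Compose with the fragment (u' = -0.588 in the missile frame): u_2 = (-0.588 + 0.978) / (1 + (-0.588)·0.978) = 0.3904/0.4247 = 0.9192.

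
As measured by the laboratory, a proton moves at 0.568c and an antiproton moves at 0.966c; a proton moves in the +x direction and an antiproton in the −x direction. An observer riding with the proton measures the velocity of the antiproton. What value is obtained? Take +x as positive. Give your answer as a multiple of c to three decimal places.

-0.991c

β_A = 0.568, β_B = -0.966.
Transform to A's frame with the inverse velocity-addition law: u' = (u − v)/(1 − uv/c²), taking u = β_B and v = β_A.
u' = (-0.966 − 0.568) / (1 − (0.568)(-0.966)) = -1.5340/1.5487 = -0.9905.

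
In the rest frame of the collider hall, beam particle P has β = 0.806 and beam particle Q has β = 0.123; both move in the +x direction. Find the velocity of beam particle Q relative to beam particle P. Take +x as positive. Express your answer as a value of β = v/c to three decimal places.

β = -0.758

β_A = 0.806, β_B = 0.123.
Transform to A's frame with the inverse velocity-addition law: u' = (u − v)/(1 − uv/c²), taking u = β_B and v = β_A.
u' = (0.123 − 0.806) / (1 − (0.806)(0.123)) = -0.6830/0.9009 = -0.7582.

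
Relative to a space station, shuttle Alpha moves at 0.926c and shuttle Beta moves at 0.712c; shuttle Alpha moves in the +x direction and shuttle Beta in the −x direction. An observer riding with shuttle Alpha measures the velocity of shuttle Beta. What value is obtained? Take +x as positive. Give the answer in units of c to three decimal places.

β_A = 0.926, β_B = -0.712.
Transform to A's frame with the inverse velocity-addition law: u' = (u − v)/(1 − uv/c²), taking u = β_B and v = β_A.
u' = (-0.712 − 0.926) / (1 − (0.926)(-0.712)) = -1.6380/1.6593 = -0.9872.

-0.987c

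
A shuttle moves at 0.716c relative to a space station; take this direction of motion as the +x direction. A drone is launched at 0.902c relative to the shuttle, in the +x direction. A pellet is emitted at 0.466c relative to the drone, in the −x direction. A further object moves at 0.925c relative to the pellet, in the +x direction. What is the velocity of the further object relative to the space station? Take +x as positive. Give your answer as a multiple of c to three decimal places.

+0.998c

Apply u = (u' + v)/(1 + u'v/c²) successively, working outward toward the space station.
Start: velocity of the shuttle relative to the space station = 0.7160c.
Compose with the drone (u' = 0.902 in the shuttle frame): u_1 = (0.902 + 0.716) / (1 + 0.902·0.716) = 1.6180/1.6458 = 0.9831.
Compose with the pellet (u' = -0.466 in the drone frame): u_2 = (-0.466 + 0.983) / (1 + (-0.466)·0.983) = 0.5171/0.5419 = 0.9543.
Compose with the further object (u' = 0.925 in the pellet frame): u_3 = (0.925 + 0.954) / (1 + 0.925·0.954) = 1.8793/1.8827 = 0.9982.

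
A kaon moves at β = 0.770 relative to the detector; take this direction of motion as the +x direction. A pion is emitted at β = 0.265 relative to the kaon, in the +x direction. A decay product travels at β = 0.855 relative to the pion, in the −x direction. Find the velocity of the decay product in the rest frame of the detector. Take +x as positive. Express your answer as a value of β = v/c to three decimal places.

β = +0.017

Apply u = (u' + v)/(1 + u'v/c²) successively, working outward toward the detector.
Start: velocity of the kaon relative to the detector = 0.7700c.
Compose with the pion (u' = 0.265 in the kaon frame): u_1 = (0.265 + 0.770) / (1 + 0.265·0.770) = 1.0350/1.2041 = 0.8596.
Compose with the decay product (u' = -0.855 in the pion frame): u_2 = (-0.855 + 0.860) / (1 + (-0.855)·0.860) = 0.0046/0.2650 = 0.0174.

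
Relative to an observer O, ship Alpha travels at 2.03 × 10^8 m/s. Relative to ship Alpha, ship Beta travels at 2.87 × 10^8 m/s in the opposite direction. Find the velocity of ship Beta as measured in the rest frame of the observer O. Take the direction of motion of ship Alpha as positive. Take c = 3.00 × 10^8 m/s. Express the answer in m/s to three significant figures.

-2.38 × 10^8 m/s

In units of c (dividing by 3.00 × 10^8 m/s): v = 0.677, u' = -0.957.
u = (u' + v)/(1 + u'v/c²):
u = (-0.957 + 0.677) / (1 + (-0.957)·0.677) = -0.2800/0.3527 = -0.7940
Converting back: u = -0.7940 × 3.00 × 10^8 m/s.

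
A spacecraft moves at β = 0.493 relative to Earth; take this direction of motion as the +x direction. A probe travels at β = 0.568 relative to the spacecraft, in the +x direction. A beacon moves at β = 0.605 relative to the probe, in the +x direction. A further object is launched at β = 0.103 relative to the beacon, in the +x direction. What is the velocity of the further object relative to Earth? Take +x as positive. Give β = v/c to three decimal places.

β = 0.963

Apply u = (u' + v)/(1 + u'v/c²) successively, working outward toward Earth.
Start: velocity of the spacecraft relative to Earth = 0.4930c.
Compose with the probe (u' = 0.568 in the spacecraft frame): u_1 = (0.568 + 0.493) / (1 + 0.568·0.493) = 1.0610/1.2800 = 0.8289.
Compose with the beacon (u' = 0.605 in the probe frame): u_2 = (0.605 + 0.829) / (1 + 0.605·0.829) = 1.4339/1.5015 = 0.9550.
Compose with the further object (u' = 0.103 in the beacon frame): u_3 = (0.103 + 0.955) / (1 + 0.103·0.955) = 1.0580/1.0984 = 0.9632.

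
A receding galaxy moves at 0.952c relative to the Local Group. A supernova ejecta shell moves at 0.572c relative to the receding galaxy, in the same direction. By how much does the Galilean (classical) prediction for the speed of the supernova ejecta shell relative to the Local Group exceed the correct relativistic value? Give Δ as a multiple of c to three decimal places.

Galilean: u_cl = 0.572 + 0.952 = 1.5240.
Relativistic: u_rel = (0.572 + 0.952) / (1 + 0.572·0.952) = 1.5240/1.5445 = 0.9867.
Δ = 1.5240 − 0.9867 = 0.5373.
(The classical prediction exceeds c; the relativistic result does not.)

Δ = 0.537c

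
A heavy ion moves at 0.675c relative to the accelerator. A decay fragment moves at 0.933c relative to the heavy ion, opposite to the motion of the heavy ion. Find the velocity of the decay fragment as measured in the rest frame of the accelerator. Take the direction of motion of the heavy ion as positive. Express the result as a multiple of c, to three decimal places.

With v = 0.675 and u' = -0.933 (in units of c),
u = (u' + v)/(1 + u'v/c²):
u = (-0.933 + 0.675) / (1 + (-0.933)·0.675) = -0.2580/0.3702 = -0.6969

-0.697c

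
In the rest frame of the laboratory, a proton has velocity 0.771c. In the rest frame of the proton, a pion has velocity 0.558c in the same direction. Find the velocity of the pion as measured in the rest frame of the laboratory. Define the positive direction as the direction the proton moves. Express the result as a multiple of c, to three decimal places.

0.929c

With v = 0.771 and u' = 0.558 (in units of c),
u = (u' + v)/(1 + u'v/c²):
u = (0.558 + 0.771) / (1 + 0.558·0.771) = 1.3290/1.4302 = 0.9292
(Galilean addition would give +1.329c, exceeding c.)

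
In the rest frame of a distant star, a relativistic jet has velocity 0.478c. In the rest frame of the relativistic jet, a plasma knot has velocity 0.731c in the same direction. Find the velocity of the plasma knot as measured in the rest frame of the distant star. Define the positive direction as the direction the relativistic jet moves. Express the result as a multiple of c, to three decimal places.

With v = 0.478 and u' = 0.731 (in units of c),
u = (u' + v)/(1 + u'v/c²):
u = (0.731 + 0.478) / (1 + 0.731·0.478) = 1.2090/1.3494 = 0.8959
(Galilean addition would give +1.209c, exceeding c.)

0.896c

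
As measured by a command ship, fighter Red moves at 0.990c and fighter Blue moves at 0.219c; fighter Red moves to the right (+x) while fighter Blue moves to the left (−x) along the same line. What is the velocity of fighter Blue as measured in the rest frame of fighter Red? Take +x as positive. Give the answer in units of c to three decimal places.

-0.994c

β_A = 0.990, β_B = -0.219.
Transform to A's frame with the inverse velocity-addition law: u' = (u − v)/(1 − uv/c²), taking u = β_B and v = β_A.
u' = (-0.219 − 0.990) / (1 − (0.990)(-0.219)) = -1.2090/1.2168 = -0.9936.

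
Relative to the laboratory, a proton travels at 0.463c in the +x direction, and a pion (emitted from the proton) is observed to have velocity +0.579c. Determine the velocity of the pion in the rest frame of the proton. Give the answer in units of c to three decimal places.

Invert the composition law: u' = (u − v)/(1 − uv/c²).
u' = (0.579 − 0.463) / (1 − (0.579)(0.463)) = 0.1160/0.7319 = 0.1585.

+0.158c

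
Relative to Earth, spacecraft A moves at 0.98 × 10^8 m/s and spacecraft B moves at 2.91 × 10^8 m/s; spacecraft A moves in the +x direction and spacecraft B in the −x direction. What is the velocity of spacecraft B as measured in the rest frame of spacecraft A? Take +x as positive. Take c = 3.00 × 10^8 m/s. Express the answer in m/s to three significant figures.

-2.95 × 10^8 m/s

β_A = 0.327, β_B = -0.970 (dividing each by c = 3.00 × 10^8 m/s).
Transform to A's frame with the inverse velocity-addition law: u' = (u − v)/(1 − uv/c²), taking u = β_B and v = β_A.
u' = (-0.970 − 0.327) / (1 − (0.327)(-0.970)) = -1.2967/1.3169 = -0.9847.
u' = -0.9847 × 3.00 × 10^8 m/s.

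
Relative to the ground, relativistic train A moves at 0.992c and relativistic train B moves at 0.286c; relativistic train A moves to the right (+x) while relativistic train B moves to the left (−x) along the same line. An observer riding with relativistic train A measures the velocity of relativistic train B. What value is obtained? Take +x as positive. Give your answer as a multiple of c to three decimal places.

-0.996c

β_A = 0.992, β_B = -0.286.
Transform to A's frame with the inverse velocity-addition law: u' = (u − v)/(1 − uv/c²), taking u = β_B and v = β_A.
u' = (-0.286 − 0.992) / (1 − (0.992)(-0.286)) = -1.2780/1.2837 = -0.9956.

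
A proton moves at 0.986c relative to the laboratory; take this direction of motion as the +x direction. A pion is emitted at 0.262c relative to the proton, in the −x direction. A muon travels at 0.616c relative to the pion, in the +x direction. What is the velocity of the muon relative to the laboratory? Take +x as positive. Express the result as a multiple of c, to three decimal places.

+0.994c

Apply u = (u' + v)/(1 + u'v/c²) successively, working outward toward the laboratory.
Start: velocity of the proton relative to the laboratory = 0.9860c.
Compose with the pion (u' = -0.262 in the proton frame): u_1 = (-0.262 + 0.986) / (1 + (-0.262)·0.986) = 0.7240/0.7417 = 0.9762.
Compose with the muon (u' = 0.616 in the pion frame): u_2 = (0.616 + 0.976) / (1 + 0.616·0.976) = 1.5922/1.6013 = 0.9943.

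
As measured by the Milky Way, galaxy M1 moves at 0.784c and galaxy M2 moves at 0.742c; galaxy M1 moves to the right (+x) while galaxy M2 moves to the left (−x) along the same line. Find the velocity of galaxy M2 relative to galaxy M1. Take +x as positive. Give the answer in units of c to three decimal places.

β_A = 0.784, β_B = -0.742.
Transform to A's frame with the inverse velocity-addition law: u' = (u − v)/(1 − uv/c²), taking u = β_B and v = β_A.
u' = (-0.742 − 0.784) / (1 − (0.784)(-0.742)) = -1.5260/1.5817 = -0.9648.

-0.965c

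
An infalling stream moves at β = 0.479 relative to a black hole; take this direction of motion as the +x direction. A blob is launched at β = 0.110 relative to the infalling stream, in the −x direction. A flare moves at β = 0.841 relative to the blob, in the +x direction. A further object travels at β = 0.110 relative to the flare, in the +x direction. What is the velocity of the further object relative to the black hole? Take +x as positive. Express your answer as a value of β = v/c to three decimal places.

Apply u = (u' + v)/(1 + u'v/c²) successively, working outward toward the black hole.
Start: velocity of the infalling stream relative to the black hole = 0.4790c.
Compose with the blob (u' = -0.110 in the infalling stream frame): u_1 = (-0.110 + 0.479) / (1 + (-0.110)·0.479) = 0.3690/0.9473 = 0.3895.
Compose with the flare (u' = 0.841 in the blob frame): u_2 = (0.841 + 0.390) / (1 + 0.841·0.390) = 1.2305/1.3276 = 0.9269.
Compose with the further object (u' = 0.110 in the flare frame): u_3 = (0.110 + 0.927) / (1 + 0.110·0.927) = 1.0369/1.1020 = 0.9409.

β = +0.941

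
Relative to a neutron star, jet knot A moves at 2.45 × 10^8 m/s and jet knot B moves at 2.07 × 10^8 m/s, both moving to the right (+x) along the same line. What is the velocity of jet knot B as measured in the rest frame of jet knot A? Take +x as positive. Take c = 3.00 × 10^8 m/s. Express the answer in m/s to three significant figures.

β_A = 0.817, β_B = 0.690 (dividing each by c = 3.00 × 10^8 m/s).
Transform to A's frame with the inverse velocity-addition law: u' = (u − v)/(1 − uv/c²), taking u = β_B and v = β_A.
u' = (0.690 − 0.817) / (1 − (0.817)(0.690)) = -0.1267/0.4365 = -0.2902.
u' = -0.2902 × 3.00 × 10^8 m/s.

-8.71 × 10^7 m/s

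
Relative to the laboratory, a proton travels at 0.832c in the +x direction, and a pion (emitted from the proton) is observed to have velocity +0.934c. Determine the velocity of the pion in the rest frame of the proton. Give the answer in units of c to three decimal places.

+0.458c

Invert the composition law: u' = (u − v)/(1 − uv/c²).
u' = (0.934 − 0.832) / (1 − (0.934)(0.832)) = 0.1020/0.2229 = 0.4576.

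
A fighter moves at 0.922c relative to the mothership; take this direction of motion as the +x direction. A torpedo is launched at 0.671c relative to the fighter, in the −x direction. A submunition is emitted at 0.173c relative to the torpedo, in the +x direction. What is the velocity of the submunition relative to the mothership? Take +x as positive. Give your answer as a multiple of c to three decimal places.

Apply u = (u' + v)/(1 + u'v/c²) successively, working outward toward the mothership.
Start: velocity of the fighter relative to the mothership = 0.9220c.
Compose with the torpedo (u' = -0.671 in the fighter frame): u_1 = (-0.671 + 0.922) / (1 + (-0.671)·0.922) = 0.2510/0.3813 = 0.6582.
Compose with the submunition (u' = 0.173 in the torpedo frame): u_2 = (0.173 + 0.658) / (1 + 0.173·0.658) = 0.8312/1.1139 = 0.7462.

+0.746c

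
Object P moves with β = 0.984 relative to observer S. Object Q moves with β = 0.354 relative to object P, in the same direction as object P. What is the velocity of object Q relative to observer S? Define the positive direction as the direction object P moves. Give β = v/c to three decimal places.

With v = 0.984 and u' = 0.354 (in units of c),
u = (u' + v)/(1 + u'v/c²):
u = (0.354 + 0.984) / (1 + 0.354·0.984) = 1.3380/1.3483 = 0.9923

β = 0.992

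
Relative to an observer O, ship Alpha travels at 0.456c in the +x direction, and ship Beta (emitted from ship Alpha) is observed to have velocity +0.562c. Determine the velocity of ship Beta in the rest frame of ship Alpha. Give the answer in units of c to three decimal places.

+0.143c

Invert the composition law: u' = (u − v)/(1 − uv/c²).
u' = (0.562 − 0.456) / (1 − (0.562)(0.456)) = 0.1060/0.7437 = 0.1425.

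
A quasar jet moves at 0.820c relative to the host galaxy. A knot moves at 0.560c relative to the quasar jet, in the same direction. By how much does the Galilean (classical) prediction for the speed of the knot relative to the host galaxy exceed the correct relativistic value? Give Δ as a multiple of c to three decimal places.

Δ = 0.434c

Galilean: u_cl = 0.560 + 0.820 = 1.3800.
Relativistic: u_rel = (0.560 + 0.820) / (1 + 0.560·0.820) = 1.3800/1.4592 = 0.9457.
Δ = 1.3800 − 0.9457 = 0.4343.
(The classical prediction exceeds c; the relativistic result does not.)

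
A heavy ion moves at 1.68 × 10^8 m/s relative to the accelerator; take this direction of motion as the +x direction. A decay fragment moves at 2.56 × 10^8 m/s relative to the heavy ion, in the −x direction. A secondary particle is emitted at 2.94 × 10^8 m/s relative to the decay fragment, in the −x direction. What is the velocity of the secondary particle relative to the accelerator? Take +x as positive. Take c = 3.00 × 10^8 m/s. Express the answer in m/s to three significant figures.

-2.98 × 10^8 m/s

Apply u = (u' + v)/(1 + u'v/c²) successively, working outward toward the accelerator.
(Dividing each given speed by c = 3.00 × 10^8 m/s to work in units of c.)
Start: velocity of the heavy ion relative to the accelerator = 0.5600c.
Compose with the decay fragment (u' = -0.853 in the heavy ion frame): u_1 = (-0.853 + 0.560) / (1 + (-0.853)·0.560) = -0.2933/0.5221 = -0.5618.
Compose with the secondary particle (u' = -0.980 in the decay fragment frame): u_2 = (-0.980 + (-0.562)) / (1 + (-0.980)·(-0.562)) = -1.5418/1.5506 = -0.9943.
So u = -0.9943 × 3.00 × 10^8 m/s.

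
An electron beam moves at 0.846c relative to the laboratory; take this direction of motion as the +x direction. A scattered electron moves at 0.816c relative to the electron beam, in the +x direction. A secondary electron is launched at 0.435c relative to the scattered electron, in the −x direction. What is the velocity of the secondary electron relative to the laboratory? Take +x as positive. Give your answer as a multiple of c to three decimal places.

Apply u = (u' + v)/(1 + u'v/c²) successively, working outward toward the laboratory.
Start: velocity of the electron beam relative to the laboratory = 0.8460c.
Compose with the scattered electron (u' = 0.816 in the electron beam frame): u_1 = (0.816 + 0.846) / (1 + 0.816·0.846) = 1.6620/1.6903 = 0.9832.
Compose with the secondary electron (u' = -0.435 in the scattered electron frame): u_2 = (-0.435 + 0.983) / (1 + (-0.435)·0.983) = 0.5482/0.5723 = 0.9580.

+0.958c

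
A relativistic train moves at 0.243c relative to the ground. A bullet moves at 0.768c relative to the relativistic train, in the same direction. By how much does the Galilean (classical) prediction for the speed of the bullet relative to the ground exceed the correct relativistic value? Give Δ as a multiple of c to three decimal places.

Galilean: u_cl = 0.768 + 0.243 = 1.0110.
Relativistic: u_rel = (0.768 + 0.243) / (1 + 0.768·0.243) = 1.0110/1.1866 = 0.8520.
Δ = 1.0110 − 0.8520 = 0.1590.
(The classical prediction exceeds c; the relativistic result does not.)

Δ = 0.159c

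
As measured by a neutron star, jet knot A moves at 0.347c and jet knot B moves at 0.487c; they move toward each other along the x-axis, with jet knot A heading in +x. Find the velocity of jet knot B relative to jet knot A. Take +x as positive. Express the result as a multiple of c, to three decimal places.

-0.713c

β_A = 0.347, β_B = -0.487.
Transform to A's frame with the inverse velocity-addition law: u' = (u − v)/(1 − uv/c²), taking u = β_B and v = β_A.
u' = (-0.487 − 0.347) / (1 − (0.347)(-0.487)) = -0.8340/1.1690 = -0.7134.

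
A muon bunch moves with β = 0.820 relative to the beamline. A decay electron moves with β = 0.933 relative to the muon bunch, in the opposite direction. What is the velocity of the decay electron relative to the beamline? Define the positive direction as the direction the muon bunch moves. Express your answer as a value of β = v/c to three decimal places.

β = -0.481

With v = 0.820 and u' = -0.933 (in units of c),
u = (u' + v)/(1 + u'v/c²):
u = (-0.933 + 0.820) / (1 + (-0.933)·0.820) = -0.1130/0.2349 = -0.4810
(Galilean addition would give -0.113c.)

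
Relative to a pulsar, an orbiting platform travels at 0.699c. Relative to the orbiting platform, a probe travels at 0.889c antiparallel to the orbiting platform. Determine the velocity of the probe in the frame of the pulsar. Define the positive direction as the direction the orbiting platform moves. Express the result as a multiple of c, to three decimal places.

-0.502c

With v = 0.699 and u' = -0.889 (in units of c),
u = (u' + v)/(1 + u'v/c²):
u = (-0.889 + 0.699) / (1 + (-0.889)·0.699) = -0.1900/0.3786 = -0.5019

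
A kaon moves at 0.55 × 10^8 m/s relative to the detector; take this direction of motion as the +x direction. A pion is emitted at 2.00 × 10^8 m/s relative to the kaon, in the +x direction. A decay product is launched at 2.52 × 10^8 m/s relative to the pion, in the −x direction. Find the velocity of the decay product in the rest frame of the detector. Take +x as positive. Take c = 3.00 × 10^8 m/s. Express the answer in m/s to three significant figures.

-6.81 × 10^7 m/s

Apply u = (u' + v)/(1 + u'v/c²) successively, working outward toward the detector.
(Dividing each given speed by c = 3.00 × 10^8 m/s to work in units of c.)
Start: velocity of the kaon relative to the detector = 0.1833c.
Compose with the pion (u' = 0.667 in the kaon frame): u_1 = (0.667 + 0.183) / (1 + 0.667·0.183) = 0.8500/1.1222 = 0.7574.
Compose with the decay product (u' = -0.840 in the pion frame): u_2 = (-0.840 + 0.757) / (1 + (-0.840)·0.757) = -0.0826/0.3638 = -0.2270.
So u = -0.2270 × 3.00 × 10^8 m/s.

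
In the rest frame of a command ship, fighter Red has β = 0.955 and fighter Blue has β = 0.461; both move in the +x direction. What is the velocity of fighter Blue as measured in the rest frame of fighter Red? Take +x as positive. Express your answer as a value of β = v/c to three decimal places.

β = -0.883

β_A = 0.955, β_B = 0.461.
Transform to A's frame with the inverse velocity-addition law: u' = (u − v)/(1 − uv/c²), taking u = β_B and v = β_A.
u' = (0.461 − 0.955) / (1 − (0.955)(0.461)) = -0.4940/0.5597 = -0.8825.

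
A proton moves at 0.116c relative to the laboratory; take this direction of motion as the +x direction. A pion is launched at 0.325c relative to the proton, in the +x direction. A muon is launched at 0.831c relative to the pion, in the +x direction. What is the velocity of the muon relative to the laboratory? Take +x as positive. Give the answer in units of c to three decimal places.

0.928c

Apply u = (u' + v)/(1 + u'v/c²) successively, working outward toward the laboratory.
Start: velocity of the proton relative to the laboratory = 0.1160c.
Compose with the pion (u' = 0.325 in the proton frame): u_1 = (0.325 + 0.116) / (1 + 0.325·0.116) = 0.4410/1.0377 = 0.4250.
Compose with the muon (u' = 0.831 in the pion frame): u_2 = (0.831 + 0.425) / (1 + 0.831·0.425) = 1.2560/1.3532 = 0.9282.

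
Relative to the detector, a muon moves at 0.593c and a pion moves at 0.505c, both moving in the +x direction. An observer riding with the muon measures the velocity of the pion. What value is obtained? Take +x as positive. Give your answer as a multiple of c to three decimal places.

-0.126c

β_A = 0.593, β_B = 0.505.
Transform to A's frame with the inverse velocity-addition law: u' = (u − v)/(1 − uv/c²), taking u = β_B and v = β_A.
u' = (0.505 − 0.593) / (1 − (0.593)(0.505)) = -0.0880/0.7005 = -0.1256.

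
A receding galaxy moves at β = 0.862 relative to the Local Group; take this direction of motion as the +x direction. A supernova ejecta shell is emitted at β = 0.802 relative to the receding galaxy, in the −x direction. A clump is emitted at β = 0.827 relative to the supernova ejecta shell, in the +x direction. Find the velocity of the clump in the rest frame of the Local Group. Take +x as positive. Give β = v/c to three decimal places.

β = +0.880

Apply u = (u' + v)/(1 + u'v/c²) successively, working outward toward the Local Group.
Start: velocity of the receding galaxy relative to the Local Group = 0.8620c.
Compose with the supernova ejecta shell (u' = -0.802 in the receding galaxy frame): u_1 = (-0.802 + 0.862) / (1 + (-0.802)·0.862) = 0.0600/0.3087 = 0.1944.
Compose with the clump (u' = 0.827 in the supernova ejecta shell frame): u_2 = (0.827 + 0.194) / (1 + 0.827·0.194) = 1.0214/1.1608 = 0.8799.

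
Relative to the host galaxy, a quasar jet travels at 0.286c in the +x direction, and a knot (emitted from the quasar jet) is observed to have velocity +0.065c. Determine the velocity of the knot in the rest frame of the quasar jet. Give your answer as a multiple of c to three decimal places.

Invert the composition law: u' = (u − v)/(1 − uv/c²).
u' = (0.065 − 0.286) / (1 − (0.065)(0.286)) = -0.2210/0.9814 = -0.2252.

-0.225c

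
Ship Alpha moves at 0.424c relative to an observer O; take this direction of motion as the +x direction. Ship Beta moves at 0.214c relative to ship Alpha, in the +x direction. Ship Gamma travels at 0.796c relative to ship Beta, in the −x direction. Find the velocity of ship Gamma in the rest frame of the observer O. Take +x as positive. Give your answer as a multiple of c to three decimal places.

Apply u = (u' + v)/(1 + u'v/c²) successively, working outward toward the observer O.
Start: velocity of ship Alpha relative to the observer O = 0.4240c.
Compose with ship Beta (u' = 0.214 in ship Alpha frame): u_1 = (0.214 + 0.424) / (1 + 0.214·0.424) = 0.6380/1.0907 = 0.5849.
Compose with ship Gamma (u' = -0.796 in ship Beta frame): u_2 = (-0.796 + 0.585) / (1 + (-0.796)·0.585) = -0.2111/0.5344 = -0.3950.

-0.395c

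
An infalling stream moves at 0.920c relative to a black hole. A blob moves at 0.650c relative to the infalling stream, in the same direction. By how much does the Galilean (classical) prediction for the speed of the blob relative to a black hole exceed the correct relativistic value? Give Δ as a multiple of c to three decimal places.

Δ = 0.588c

Galilean: u_cl = 0.650 + 0.920 = 1.5700.
Relativistic: u_rel = (0.650 + 0.920) / (1 + 0.650·0.920) = 1.5700/1.5980 = 0.9825.
Δ = 1.5700 − 0.9825 = 0.5875.
(The classical prediction exceeds c; the relativistic result does not.)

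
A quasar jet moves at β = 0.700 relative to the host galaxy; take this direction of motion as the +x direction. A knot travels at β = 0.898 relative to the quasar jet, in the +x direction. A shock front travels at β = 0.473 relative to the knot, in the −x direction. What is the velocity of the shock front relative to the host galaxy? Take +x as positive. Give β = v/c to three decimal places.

β = +0.948

Apply u = (u' + v)/(1 + u'v/c²) successively, working outward toward the host galaxy.
Start: velocity of the quasar jet relative to the host galaxy = 0.7000c.
Compose with the knot (u' = 0.898 in the quasar jet frame): u_1 = (0.898 + 0.700) / (1 + 0.898·0.700) = 1.5980/1.6286 = 0.9812.
Compose with the shock front (u' = -0.473 in the knot frame): u_2 = (-0.473 + 0.981) / (1 + (-0.473)·0.981) = 0.5082/0.5359 = 0.9484.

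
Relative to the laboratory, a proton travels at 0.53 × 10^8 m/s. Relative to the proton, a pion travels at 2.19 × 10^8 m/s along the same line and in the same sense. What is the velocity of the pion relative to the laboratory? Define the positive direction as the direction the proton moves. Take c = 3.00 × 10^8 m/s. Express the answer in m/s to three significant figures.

2.41 × 10^8 m/s

In units of c (dividing by 3.00 × 10^8 m/s): v = 0.177, u' = 0.730.
u = (u' + v)/(1 + u'v/c²):
u = (0.730 + 0.177) / (1 + 0.730·0.177) = 0.9067/1.1290 = 0.8031
Converting back: u = 0.8031 × 3.00 × 10^8 m/s.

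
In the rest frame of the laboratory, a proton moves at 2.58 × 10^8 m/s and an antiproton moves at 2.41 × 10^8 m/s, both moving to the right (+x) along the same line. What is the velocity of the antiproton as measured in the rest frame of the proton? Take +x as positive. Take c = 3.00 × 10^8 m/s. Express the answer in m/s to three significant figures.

β_A = 0.860, β_B = 0.803 (dividing each by c = 3.00 × 10^8 m/s).
Transform to A's frame with the inverse velocity-addition law: u' = (u − v)/(1 − uv/c²), taking u = β_B and v = β_A.
u' = (0.803 − 0.860) / (1 − (0.860)(0.803)) = -0.0567/0.3091 = -0.1833.
u' = -0.1833 × 3.00 × 10^8 m/s.

-5.50 × 10^7 m/s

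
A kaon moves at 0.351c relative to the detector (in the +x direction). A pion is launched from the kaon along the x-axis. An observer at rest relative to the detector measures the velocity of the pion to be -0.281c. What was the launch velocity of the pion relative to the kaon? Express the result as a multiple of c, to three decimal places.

Invert the composition law: u' = (u − v)/(1 − uv/c²).
u' = (-0.281 − 0.351) / (1 − (-0.281)(0.351)) = -0.6320/1.0986 = -0.5753.

-0.575c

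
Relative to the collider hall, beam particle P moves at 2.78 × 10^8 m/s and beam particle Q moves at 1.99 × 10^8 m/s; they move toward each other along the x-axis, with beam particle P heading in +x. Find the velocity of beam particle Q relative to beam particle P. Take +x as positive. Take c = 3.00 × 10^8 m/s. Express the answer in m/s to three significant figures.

-2.95 × 10^8 m/s

β_A = 0.927, β_B = -0.663 (dividing each by c = 3.00 × 10^8 m/s).
Transform to A's frame with the inverse velocity-addition law: u' = (u − v)/(1 − uv/c²), taking u = β_B and v = β_A.
u' = (-0.663 − 0.927) / (1 − (0.927)(-0.663)) = -1.5900/1.6147 = -0.9847.
u' = -0.9847 × 3.00 × 10^8 m/s.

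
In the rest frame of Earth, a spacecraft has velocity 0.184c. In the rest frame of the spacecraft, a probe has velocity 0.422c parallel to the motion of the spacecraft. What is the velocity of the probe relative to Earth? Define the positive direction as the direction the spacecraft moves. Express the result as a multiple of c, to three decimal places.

With v = 0.184 and u' = 0.422 (in units of c),
u = (u' + v)/(1 + u'v/c²):
u = (0.422 + 0.184) / (1 + 0.422·0.184) = 0.6060/1.0776 = 0.5623

0.562c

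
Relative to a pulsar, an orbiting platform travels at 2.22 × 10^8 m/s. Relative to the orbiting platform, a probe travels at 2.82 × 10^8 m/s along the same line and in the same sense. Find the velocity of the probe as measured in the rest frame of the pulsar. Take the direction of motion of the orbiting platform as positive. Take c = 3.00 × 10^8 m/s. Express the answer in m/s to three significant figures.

In units of c (dividing by 3.00 × 10^8 m/s): v = 0.740, u' = 0.940.
u = (u' + v)/(1 + u'v/c²):
u = (0.940 + 0.740) / (1 + 0.940·0.740) = 1.6800/1.6956 = 0.9908
(Galilean addition would give +1.680c, exceeding c.)
Converting back: u = 0.9908 × 3.00 × 10^8 m/s.

2.97 × 10^8 m/s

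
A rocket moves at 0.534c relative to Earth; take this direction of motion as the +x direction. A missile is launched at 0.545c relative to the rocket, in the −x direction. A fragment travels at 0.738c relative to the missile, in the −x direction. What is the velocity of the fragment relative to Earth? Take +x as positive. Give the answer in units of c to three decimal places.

Apply u = (u' + v)/(1 + u'v/c²) successively, working outward toward Earth.
Start: velocity of the rocket relative to Earth = 0.5340c.
Compose with the missile (u' = -0.545 in the rocket frame): u_1 = (-0.545 + 0.534) / (1 + (-0.545)·0.534) = -0.0110/0.7090 = -0.0155.
Compose with the fragment (u' = -0.738 in the missile frame): u_2 = (-0.738 + (-0.016)) / (1 + (-0.738)·(-0.016)) = -0.7535/1.0115 = -0.7450.

-0.745c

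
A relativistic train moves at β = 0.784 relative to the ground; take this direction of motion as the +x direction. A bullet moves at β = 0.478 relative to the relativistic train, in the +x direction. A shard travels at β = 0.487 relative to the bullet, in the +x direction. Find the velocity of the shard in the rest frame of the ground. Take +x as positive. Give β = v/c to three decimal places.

β = 0.971

Apply u = (u' + v)/(1 + u'v/c²) successively, working outward toward the ground.
Start: velocity of the relativistic train relative to the ground = 0.7840c.
Compose with the bullet (u' = 0.478 in the relativistic train frame): u_1 = (0.478 + 0.784) / (1 + 0.478·0.784) = 1.2620/1.3748 = 0.9180.
Compose with the shard (u' = 0.487 in the bullet frame): u_2 = (0.487 + 0.918) / (1 + 0.487·0.918) = 1.4050/1.4471 = 0.9709.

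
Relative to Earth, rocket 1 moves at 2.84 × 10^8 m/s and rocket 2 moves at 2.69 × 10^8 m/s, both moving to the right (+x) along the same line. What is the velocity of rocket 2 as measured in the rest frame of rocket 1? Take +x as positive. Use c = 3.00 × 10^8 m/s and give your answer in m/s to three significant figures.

-9.92 × 10^7 m/s

β_A = 0.947, β_B = 0.897 (dividing each by c = 3.00 × 10^8 m/s).
Transform to A's frame with the inverse velocity-addition law: u' = (u − v)/(1 − uv/c²), taking u = β_B and v = β_A.
u' = (0.897 − 0.947) / (1 − (0.947)(0.897)) = -0.0500/0.1512 = -0.3308.
u' = -0.3308 × 3.00 × 10^8 m/s.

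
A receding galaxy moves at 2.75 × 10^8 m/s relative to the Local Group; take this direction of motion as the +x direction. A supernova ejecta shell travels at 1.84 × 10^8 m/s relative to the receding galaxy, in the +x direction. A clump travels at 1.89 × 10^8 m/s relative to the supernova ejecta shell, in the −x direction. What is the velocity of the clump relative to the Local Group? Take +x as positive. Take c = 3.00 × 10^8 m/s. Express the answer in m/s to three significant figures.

Apply u = (u' + v)/(1 + u'v/c²) successively, working outward toward the Local Group.
(Dividing each given speed by c = 3.00 × 10^8 m/s to work in units of c.)
Start: velocity of the receding galaxy relative to the Local Group = 0.9167c.
Compose with the supernova ejecta shell (u' = 0.613 in the receding galaxy frame): u_1 = (0.613 + 0.917) / (1 + 0.613·0.917) = 1.5300/1.5622 = 0.9794.
Compose with the clump (u' = -0.630 in the supernova ejecta shell frame): u_2 = (-0.630 + 0.979) / (1 + (-0.630)·0.979) = 0.3494/0.3830 = 0.9122.
So u = 0.9122 × 3.00 × 10^8 m/s.

+2.74 × 10^8 m/s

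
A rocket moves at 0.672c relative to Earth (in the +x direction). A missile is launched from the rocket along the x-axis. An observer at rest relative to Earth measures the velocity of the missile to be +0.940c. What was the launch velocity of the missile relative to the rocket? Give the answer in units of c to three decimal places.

Invert the composition law: u' = (u − v)/(1 − uv/c²).
u' = (0.940 − 0.672) / (1 − (0.940)(0.672)) = 0.2680/0.3683 = 0.7276.

+0.728c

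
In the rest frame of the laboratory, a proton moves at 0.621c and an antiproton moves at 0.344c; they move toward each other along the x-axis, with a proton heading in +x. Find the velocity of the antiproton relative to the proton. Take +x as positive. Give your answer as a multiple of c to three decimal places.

-0.795c

β_A = 0.621, β_B = -0.344.
Transform to A's frame with the inverse velocity-addition law: u' = (u − v)/(1 − uv/c²), taking u = β_B and v = β_A.
u' = (-0.344 − 0.621) / (1 − (0.621)(-0.344)) = -0.9650/1.2136 = -0.7951.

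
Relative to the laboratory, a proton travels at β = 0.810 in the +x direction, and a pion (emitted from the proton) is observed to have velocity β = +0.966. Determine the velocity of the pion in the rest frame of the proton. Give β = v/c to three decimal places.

β = +0.717

Invert the composition law: u' = (u − v)/(1 − uv/c²).
u' = (0.966 − 0.810) / (1 − (0.966)(0.810)) = 0.1560/0.2175 = 0.7171.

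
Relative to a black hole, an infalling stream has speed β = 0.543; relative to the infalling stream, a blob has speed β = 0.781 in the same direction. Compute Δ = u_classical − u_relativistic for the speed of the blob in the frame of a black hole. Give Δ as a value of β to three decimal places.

Galilean: u_cl = 0.781 + 0.543 = 1.3240.
Relativistic: u_rel = (0.781 + 0.543) / (1 + 0.781·0.543) = 1.3240/1.4241 = 0.9297.
Δ = 1.3240 − 0.9297 = 0.3943.
(The classical prediction exceeds c; the relativistic result does not.)

Δ = 0.394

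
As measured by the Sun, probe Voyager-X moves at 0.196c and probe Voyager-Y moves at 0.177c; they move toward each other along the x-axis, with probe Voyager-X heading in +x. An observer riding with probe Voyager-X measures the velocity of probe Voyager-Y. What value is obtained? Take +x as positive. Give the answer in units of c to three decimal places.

β_A = 0.196, β_B = -0.177.
Transform to A's frame with the inverse velocity-addition law: u' = (u − v)/(1 − uv/c²), taking u = β_B and v = β_A.
u' = (-0.177 − 0.196) / (1 − (0.196)(-0.177)) = -0.3730/1.0347 = -0.3605.

-0.360c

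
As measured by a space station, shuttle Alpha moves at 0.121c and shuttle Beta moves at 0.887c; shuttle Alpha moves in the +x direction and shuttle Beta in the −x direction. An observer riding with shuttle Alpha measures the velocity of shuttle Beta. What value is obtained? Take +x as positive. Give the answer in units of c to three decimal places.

-0.910c

β_A = 0.121, β_B = -0.887.
Transform to A's frame with the inverse velocity-addition law: u' = (u − v)/(1 − uv/c²), taking u = β_B and v = β_A.
u' = (-0.887 − 0.121) / (1 − (0.121)(-0.887)) = -1.0080/1.1073 = -0.9103.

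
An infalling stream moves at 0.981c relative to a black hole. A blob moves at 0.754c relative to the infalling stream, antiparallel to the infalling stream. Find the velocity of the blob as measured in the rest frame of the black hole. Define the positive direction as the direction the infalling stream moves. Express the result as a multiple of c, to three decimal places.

+0.872c

With v = 0.981 and u' = -0.754 (in units of c),
u = (u' + v)/(1 + u'v/c²):
u = (-0.754 + 0.981) / (1 + (-0.754)·0.981) = 0.2270/0.2603 = 0.8720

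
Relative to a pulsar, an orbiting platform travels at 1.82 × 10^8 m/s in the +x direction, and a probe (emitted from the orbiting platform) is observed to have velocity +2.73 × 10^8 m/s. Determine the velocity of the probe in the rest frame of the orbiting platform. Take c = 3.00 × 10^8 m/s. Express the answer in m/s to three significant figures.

v = 0.607c, u = 0.910c.
Invert the composition law: u' = (u − v)/(1 − uv/c²).
u' = (0.910 − 0.607) / (1 − (0.910)(0.607)) = 0.3033/0.4479 = 0.6772.
u' = 0.6772 × 3.00 × 10^8 m/s.

+2.03 × 10^8 m/s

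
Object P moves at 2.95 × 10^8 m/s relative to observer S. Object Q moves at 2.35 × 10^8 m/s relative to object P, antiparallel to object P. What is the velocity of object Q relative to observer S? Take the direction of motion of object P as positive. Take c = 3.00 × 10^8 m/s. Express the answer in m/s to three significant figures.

+2.61 × 10^8 m/s

In units of c (dividing by 3.00 × 10^8 m/s): v = 0.983, u' = -0.783.
u = (u' + v)/(1 + u'v/c²):
u = (-0.783 + 0.983) / (1 + (-0.783)·0.983) = 0.2000/0.2297 = 0.8706
(Galilean addition would give +0.200c.)
Converting back: u = 0.8706 × 3.00 × 10^8 m/s.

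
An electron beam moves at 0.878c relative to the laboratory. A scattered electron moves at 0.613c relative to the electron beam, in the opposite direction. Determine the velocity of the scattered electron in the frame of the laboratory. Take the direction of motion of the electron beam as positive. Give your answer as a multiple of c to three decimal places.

With v = 0.878 and u' = -0.613 (in units of c),
u = (u' + v)/(1 + u'v/c²):
u = (-0.613 + 0.878) / (1 + (-0.613)·0.878) = 0.2650/0.4618 = 0.5739

+0.574c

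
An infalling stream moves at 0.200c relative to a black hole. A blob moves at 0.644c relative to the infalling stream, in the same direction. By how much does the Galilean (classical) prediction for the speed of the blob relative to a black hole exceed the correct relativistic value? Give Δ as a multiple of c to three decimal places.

Δ = 0.096c

Galilean: u_cl = 0.644 + 0.200 = 0.8440.
Relativistic: u_rel = (0.644 + 0.200) / (1 + 0.644·0.200) = 0.8440/1.1288 = 0.7477.
Δ = 0.8440 − 0.7477 = 0.0963.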